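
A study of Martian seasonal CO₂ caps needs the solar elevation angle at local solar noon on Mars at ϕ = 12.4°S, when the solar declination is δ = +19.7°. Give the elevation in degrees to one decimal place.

At local noon the hour angle is zero, so the zenith angle equals |ϕ − δ| = |-12.4° − (+19.700°)| = 32.100°.
Elevation = 90° − 32.100° = 57.9°.

57.9°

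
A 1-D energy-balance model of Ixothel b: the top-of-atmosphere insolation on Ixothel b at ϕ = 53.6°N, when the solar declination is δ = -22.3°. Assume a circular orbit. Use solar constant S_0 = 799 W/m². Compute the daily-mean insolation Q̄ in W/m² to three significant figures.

Q̄ ≈ 39.8 W/m²

cos h₀ = −tan(+53.6°) tan(-22.300°) = 0.5563, h₀ = 0.9809 rad.
Bracket: h₀ sin ϕ sin δ + cos ϕ cos δ sin h₀ = 0.9809×0.80489×-0.37946 + 0.59342×0.92521×0.83099 = -0.299590 + 0.456245 = 0.156655.
Q̄ = (S_0/π) × [bracket] = (799/π) × 0.156655 = 39.84 W/m².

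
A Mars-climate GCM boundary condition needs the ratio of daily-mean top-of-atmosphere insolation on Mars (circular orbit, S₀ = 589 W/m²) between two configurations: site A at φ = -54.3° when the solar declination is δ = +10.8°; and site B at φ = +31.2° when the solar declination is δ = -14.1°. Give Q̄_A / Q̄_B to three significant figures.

— Configuration A (φ=-54.3°):
cos H₀ = −tan(-54.3°) tan(+10.800°) = 0.2655, H₀ = 1.3021 rad.
Bracket: H₀ sin φ sin δ + cos φ cos δ sin H₀ = 1.3021×-0.81208×0.18738 + 0.58354×0.98229×0.96412 = -0.198137 + 0.552639 = 0.354502.
Q̄ = (S₀/π) × [bracket] = (589/π) × 0.354502 = 66.464 W/m².
— Configuration B (φ=+31.2°):
cos H₀ = −tan(+31.2°) tan(-14.100°) = 0.1521, H₀ = 1.4181 rad.
Bracket: H₀ sin φ sin δ + cos φ cos δ sin H₀ = 1.4181×0.51803×-0.24362 + 0.85536×0.96987×0.98836 = -0.178968 + 0.819932 = 0.640964.
Q̄ = (S₀/π) × [bracket] = (589/π) × 0.640964 = 120.17 W/m².
Ratio Q̄_A / Q̄_B = 66.464 / 120.17 = 0.5531.

Q̄_A / Q̄_B ≈ 0.553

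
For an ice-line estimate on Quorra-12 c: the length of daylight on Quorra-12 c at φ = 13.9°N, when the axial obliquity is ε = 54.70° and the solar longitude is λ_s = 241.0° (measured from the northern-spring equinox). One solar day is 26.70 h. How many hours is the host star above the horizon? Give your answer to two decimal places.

Solar declination: sin δ = sin ε · sin λ_s = sin 54.70° × sin 241.0° = -0.71381, so δ = -45.546°.
cos H₀ = −tan φ · tan δ = −tan(+13.9°) × tan(-45.546°) = 0.2522, so H₀ = 1.3158 rad = 75.39°.
Daylight = 2H₀/(2π) × 26.70 h = (1.3158/π) × 26.70 = 11.18 h.

11.18 h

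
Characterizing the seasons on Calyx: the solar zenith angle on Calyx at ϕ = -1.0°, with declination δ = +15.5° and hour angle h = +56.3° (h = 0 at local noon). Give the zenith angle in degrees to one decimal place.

θ_z = 58.0°

cos θ_z = sin ϕ sin δ + cos ϕ cos δ cos h = -0.004664 + 0.534584 = 0.529920.
θ_z = arccos(0.529920) = 58.0°.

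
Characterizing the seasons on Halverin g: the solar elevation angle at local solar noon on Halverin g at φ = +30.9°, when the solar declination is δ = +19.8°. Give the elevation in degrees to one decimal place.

At local noon the hour angle is zero, so the zenith angle equals |φ − δ| = |+30.9° − (+19.800°)| = 11.100°.
Elevation = 90° − 11.100° = 78.9°.

78.9°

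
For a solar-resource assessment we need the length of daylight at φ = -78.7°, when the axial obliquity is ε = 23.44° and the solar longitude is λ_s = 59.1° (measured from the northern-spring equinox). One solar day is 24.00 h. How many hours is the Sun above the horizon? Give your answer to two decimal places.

Solar declination: sin δ = sin ε · sin λ_s = sin 23.44° × sin 59.1° = 0.34133, so δ = +19.958°.
cos H₀ = −tan φ · tan δ = 1.8173 ≥ 1, so the Sun never rises (polar night) and H₀ = 0.
Daylight = 2H₀/(2π) × 24.00 h = (0.0000/π) × 24.00 = 0.00 h.

0.00 h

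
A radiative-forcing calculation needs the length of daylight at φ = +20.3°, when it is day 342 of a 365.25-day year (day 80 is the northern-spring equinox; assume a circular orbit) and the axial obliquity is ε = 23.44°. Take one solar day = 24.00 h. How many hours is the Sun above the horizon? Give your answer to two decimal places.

10.80 h

Solar longitude: λ_s = 360° × (342 − 80)/365.25 = 258.234°.
sin δ = sin 23.44° × sin 258.234° = -0.38943, so δ = -22.919°.
cos H₀ = −tan φ · tan δ = −tan(+20.3°) × tan(-22.919°) = 0.1564, so H₀ = 1.4137 rad = 81.00°.
Daylight = 2H₀/(2π) × 24.00 h = (1.4137/π) × 24.00 = 10.80 h.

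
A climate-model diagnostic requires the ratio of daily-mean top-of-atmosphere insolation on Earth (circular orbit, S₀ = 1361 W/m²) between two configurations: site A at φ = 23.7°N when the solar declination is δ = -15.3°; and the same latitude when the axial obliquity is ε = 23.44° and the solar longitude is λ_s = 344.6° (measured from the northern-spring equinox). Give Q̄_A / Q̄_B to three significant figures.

Q̄_A / Q̄_B ≈ 0.856

— Configuration A (φ=+23.7°):
cos H₀ = −tan(+23.7°) tan(-15.300°) = 0.1201, H₀ = 1.4504 rad.
Bracket: H₀ sin φ sin δ + cos φ cos δ sin H₀ = 1.4504×0.40195×-0.26387 + 0.91566×0.96456×0.99276 = -0.153833 + 0.876815 = 0.722982.
Q̄ = (S₀/π) × [bracket] = (1361/π) × 0.722982 = 313.21 W/m².
— Configuration B (φ=+23.7°):
Solar declination: sin δ = sin ε · sin λ_s = sin 23.44° × sin 344.6° = -0.10564, so δ = -6.064°.
cos H₀ = −tan(+23.7°) tan(-6.064°) = 0.0466, H₀ = 1.5241 rad.
Bracket: H₀ sin φ sin δ + cos φ cos δ sin H₀ = 1.5241×0.40195×-0.10564 + 0.91566×0.99440×0.99891 = -0.064716 + 0.909540 = 0.844824.
Q̄ = (S₀/π) × [bracket] = (1361/π) × 0.844824 = 365.99 W/m².
Ratio Q̄_A / Q̄_B = 313.21 / 365.99 = 0.8558.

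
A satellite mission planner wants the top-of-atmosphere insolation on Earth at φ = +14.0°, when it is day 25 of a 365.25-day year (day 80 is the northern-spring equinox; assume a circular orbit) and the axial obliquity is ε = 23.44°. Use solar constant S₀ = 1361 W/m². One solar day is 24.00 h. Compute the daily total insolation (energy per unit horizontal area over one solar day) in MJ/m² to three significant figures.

29.9 MJ/m²

Solar longitude: λ_s = 360° × (25 − 80)/365.25 = -54.209°, i.e. -54.209° + 360° = 305.791°.
sin δ = sin 23.44° × sin 305.791° = -0.32267, so δ = -18.824°.
cos H₀ = −tan(+14.0°) tan(-18.824°) = 0.0850, H₀ = 1.4857 rad.
Bracket: H₀ sin φ sin δ + cos φ cos δ sin H₀ = 1.4857×0.24192×-0.32267 + 0.97030×0.94651×0.99638 = -0.115974 + 0.915074 = 0.799100.
Q̄ = (S₀/π) × [bracket] = (1361/π) × 0.799100 = 346.19 W/m².
Daily total = Q̄ × 24.00 h × 3600 s/h = 346.19 × 24.00 × 3600 / 10⁶ = 29.91 MJ/m².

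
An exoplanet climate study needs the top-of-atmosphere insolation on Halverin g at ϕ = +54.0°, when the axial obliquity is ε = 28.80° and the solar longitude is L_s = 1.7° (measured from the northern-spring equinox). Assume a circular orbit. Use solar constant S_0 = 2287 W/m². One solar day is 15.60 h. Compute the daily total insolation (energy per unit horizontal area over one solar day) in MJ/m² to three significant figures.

24.8 MJ/m²

Solar declination: sin δ = sin ε · sin L_s = sin 28.80° × sin 1.7° = 0.01429, so δ = +0.819°.
cos h₀ = −tan(+54.0°) tan(+0.819°) = -0.0197, h₀ = 1.5905 rad.
Bracket: h₀ sin ϕ sin δ + cos ϕ cos δ sin h₀ = 1.5905×0.80902×0.01429 + 0.58779×0.99990×0.99981 = 0.018388 + 0.587620 = 0.606008.
Q̄ = (S_0/π) × [bracket] = (2287/π) × 0.606008 = 441.16 W/m².
Daily total = Q̄ × 15.60 h × 3600 s/h = 441.16 × 15.60 × 3600 / 10⁶ = 24.78 MJ/m².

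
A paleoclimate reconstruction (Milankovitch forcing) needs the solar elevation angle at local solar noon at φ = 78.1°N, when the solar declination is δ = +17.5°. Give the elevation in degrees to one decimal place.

At local noon the hour angle is zero, so the zenith angle equals |φ − δ| = |+78.1° − (+17.500°)| = 60.600°.
Elevation = 90° − 60.600° = 29.4°.

29.4°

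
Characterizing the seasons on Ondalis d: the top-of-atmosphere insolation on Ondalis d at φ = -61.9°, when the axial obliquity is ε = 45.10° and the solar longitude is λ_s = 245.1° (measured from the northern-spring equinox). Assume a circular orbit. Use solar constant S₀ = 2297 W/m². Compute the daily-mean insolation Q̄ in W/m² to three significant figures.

Q̄ ≈ 1.30e+03 W/m²

Solar declination: sin δ = sin ε · sin λ_s = sin 45.10° × sin 245.1° = -0.64250, so δ = -39.978°.
cos H₀ = −tan(-61.9°) tan(-39.978°) = -1.5703 ≤ −1 ⇒ polar day, H₀ = π.
Bracket: H₀ sin φ sin δ + cos φ cos δ sin H₀ = 3.1416×-0.88213×-0.64250 + 0.47101×0.76629×0.00000 = 1.780560 + 0.000000 = 1.780560.
Q̄ = (S₀/π) × [bracket] = (2297/π) × 1.780560 = 1302 W/m².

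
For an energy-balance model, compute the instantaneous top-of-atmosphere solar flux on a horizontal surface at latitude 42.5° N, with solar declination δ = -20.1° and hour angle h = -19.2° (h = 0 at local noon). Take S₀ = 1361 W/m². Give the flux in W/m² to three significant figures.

cos θ_z = sin φ sin δ + cos φ cos δ cos h = -0.232173 + 0.653861 = 0.421688.
Flux = S₀ · cos θ_z = 1361 × 0.421688 = 573.9 W/m².

574 W/m²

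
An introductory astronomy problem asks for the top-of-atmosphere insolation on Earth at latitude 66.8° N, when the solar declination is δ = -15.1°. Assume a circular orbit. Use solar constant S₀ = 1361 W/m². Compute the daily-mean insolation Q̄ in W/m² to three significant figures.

Q̄ ≈ 35.7 W/m²

cos H₀ = −tan(+66.8°) tan(-15.100°) = 0.6295, H₀ = 0.8898 rad.
Bracket: H₀ sin φ sin δ + cos φ cos δ sin H₀ = 0.8898×0.91914×-0.26050 + 0.39394×0.96547×0.77697 = -0.213050 + 0.295511 = 0.082461.
Q̄ = (S₀/π) × [bracket] = (1361/π) × 0.082461 = 35.72 W/m².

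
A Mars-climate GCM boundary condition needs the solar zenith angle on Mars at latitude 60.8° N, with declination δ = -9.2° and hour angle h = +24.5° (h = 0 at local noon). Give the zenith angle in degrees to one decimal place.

cos θ_z = sin ϕ sin δ + cos ϕ cos δ cos h = -0.139564 + 0.438223 = 0.298659.
θ_z = arccos(0.298659) = 72.6°.

θ_z = 72.6°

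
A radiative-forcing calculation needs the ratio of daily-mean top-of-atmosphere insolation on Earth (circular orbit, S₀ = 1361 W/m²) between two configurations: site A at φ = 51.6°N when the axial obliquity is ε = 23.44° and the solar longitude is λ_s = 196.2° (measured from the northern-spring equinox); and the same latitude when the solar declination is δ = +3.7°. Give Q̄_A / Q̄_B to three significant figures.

— Configuration A (φ=+51.6°):
Solar declination: sin δ = sin ε · sin λ_s = sin 23.44° × sin 196.2° = -0.11098, so δ = -6.372°.
cos H₀ = −tan(+51.6°) tan(-6.372°) = 0.1409, H₀ = 1.4294 rad.
Bracket: H₀ sin φ sin δ + cos φ cos δ sin H₀ = 1.4294×0.78369×-0.11098 + 0.62115×0.99382×0.99003 = -0.124321 + 0.611157 = 0.486836.
Q̄ = (S₀/π) × [bracket] = (1361/π) × 0.486836 = 210.91 W/m².
— Configuration B (φ=+51.6°):
cos H₀ = −tan(+51.6°) tan(+3.700°) = -0.0816, H₀ = 1.6525 rad.
Bracket: H₀ sin φ sin δ + cos φ cos δ sin H₀ = 1.6525×0.78369×0.06453 + 0.62115×0.99792×0.99667 = 0.083569 + 0.617794 = 0.701363.
Q̄ = (S₀/π) × [bracket] = (1361/π) × 0.701363 = 303.84 W/m².
Ratio Q̄_A / Q̄_B = 210.91 / 303.84 = 0.6941.

Q̄_A / Q̄_B ≈ 0.694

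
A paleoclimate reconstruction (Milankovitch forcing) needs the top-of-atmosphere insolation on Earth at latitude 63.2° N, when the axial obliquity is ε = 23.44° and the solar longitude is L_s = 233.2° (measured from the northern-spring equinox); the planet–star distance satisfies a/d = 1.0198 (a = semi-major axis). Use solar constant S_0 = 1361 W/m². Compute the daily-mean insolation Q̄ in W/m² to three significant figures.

Q̄ ≈ 35.8 W/m²

Solar declination: sin δ = sin ε · sin L_s = sin 23.44° × sin 233.2° = -0.31852, so δ = -18.574°.
cos h₀ = −tan(+63.2°) tan(-18.574°) = 0.6652, h₀ = 0.8430 rad.
Bracket: h₀ sin ϕ sin δ + cos ϕ cos δ sin h₀ = 0.8430×0.89259×-0.31852 + 0.45088×0.94792×0.74665 = -0.239671 + 0.319117 = 0.079446.
Inverse-square distance factor (a/d)² = 1.0198² = 1.039992.
Q̄ = (S_0/π) × 1.039992 × [bracket] = (1361/π) × 1.039992 × 0.079446 = 35.79 W/m².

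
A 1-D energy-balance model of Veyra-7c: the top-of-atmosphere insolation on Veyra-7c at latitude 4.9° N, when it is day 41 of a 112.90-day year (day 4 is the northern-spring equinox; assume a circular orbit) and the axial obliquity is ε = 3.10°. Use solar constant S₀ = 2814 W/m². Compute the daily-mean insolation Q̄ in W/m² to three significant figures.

Solar longitude: λ_s = 360° × (41 − 4)/112.90 = 117.981°.
sin δ = sin 3.10° × sin 117.981° = 0.04776, so δ = +2.737°.
cos H₀ = −tan(+4.9°) tan(+2.737°) = -0.0041, H₀ = 1.5749 rad.
Bracket: H₀ sin φ sin δ + cos φ cos δ sin H₀ = 1.5749×0.08542×0.04776 + 0.99635×0.99886×0.99999 = 0.006425 + 0.995204 = 1.001629.
Q̄ = (S₀/π) × [bracket] = (2814/π) × 1.001629 = 897.2 W/m².

Q̄ ≈ 897 W/m²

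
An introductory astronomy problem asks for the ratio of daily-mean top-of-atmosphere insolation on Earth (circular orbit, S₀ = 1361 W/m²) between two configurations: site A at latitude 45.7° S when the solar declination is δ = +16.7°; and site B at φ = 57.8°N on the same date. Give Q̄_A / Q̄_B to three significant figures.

Q̄_A / Q̄_B ≈ 0.397

— Configuration A (φ=-45.7°):
cos H₀ = −tan(-45.7°) tan(+16.700°) = 0.3074, H₀ = 1.2583 rad.
Bracket: H₀ sin φ sin δ + cos φ cos δ sin H₀ = 1.2583×-0.71569×0.28736 + 0.69842×0.95782×0.95157 = -0.258783 + 0.636563 = 0.377780.
Q̄ = (S₀/π) × [bracket] = (1361/π) × 0.377780 = 163.66 W/m².
— Configuration B (φ=+57.8°):
cos H₀ = −tan(+57.8°) tan(+16.700°) = -0.4764, H₀ = 2.0674 rad.
Bracket: H₀ sin φ sin δ + cos φ cos δ sin H₀ = 2.0674×0.84619×0.28736 + 0.53288×0.95782×0.87922 = 0.502711 + 0.448757 = 0.951468.
Q̄ = (S₀/π) × [bracket] = (1361/π) × 0.951468 = 412.19 W/m².
Ratio Q̄_A / Q̄_B = 163.66 / 412.19 = 0.3970.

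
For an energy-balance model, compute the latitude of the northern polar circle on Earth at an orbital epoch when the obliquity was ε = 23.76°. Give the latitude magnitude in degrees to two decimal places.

66.24°

The polar circle is the lowest latitude that experiences at least one full rotation of continuous daylight at the northern-summer solstice; it lies at |φ| = 90° − ε = 90° − 23.76° = 66.24°.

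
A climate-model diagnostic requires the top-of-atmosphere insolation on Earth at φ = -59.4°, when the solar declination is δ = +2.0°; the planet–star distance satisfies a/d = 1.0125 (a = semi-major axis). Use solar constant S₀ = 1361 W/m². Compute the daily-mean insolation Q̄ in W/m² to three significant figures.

cos H₀ = −tan(-59.4°) tan(+2.000°) = 0.0590, H₀ = 1.5117 rad.
Bracket: H₀ sin φ sin δ + cos φ cos δ sin H₀ = 1.5117×-0.86074×0.03490 + 0.50904×0.99939×0.99826 = -0.045411 + 0.507844 = 0.462433.
Inverse-square distance factor (a/d)² = 1.0125² = 1.025156.
Q̄ = (S₀/π) × 1.025156 × [bracket] = (1361/π) × 1.025156 × 0.462433 = 205.4 W/m².

Q̄ ≈ 205 W/m²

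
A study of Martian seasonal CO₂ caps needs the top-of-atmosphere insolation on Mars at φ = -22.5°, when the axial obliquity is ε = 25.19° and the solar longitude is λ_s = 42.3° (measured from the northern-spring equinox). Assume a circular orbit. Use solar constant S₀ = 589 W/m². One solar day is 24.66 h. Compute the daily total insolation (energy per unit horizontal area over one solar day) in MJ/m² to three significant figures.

Solar declination: sin δ = sin ε · sin λ_s = sin 25.19° × sin 42.3° = 0.28645, so δ = +16.645°.
cos H₀ = −tan(-22.5°) tan(+16.645°) = 0.1238, H₀ = 1.4466 rad.
Bracket: H₀ sin φ sin δ + cos φ cos δ sin H₀ = 1.4466×-0.38268×0.28645 + 0.92388×0.95810×0.99230 = -0.158574 + 0.878354 = 0.719780.
Q̄ = (S₀/π) × [bracket] = (589/π) × 0.719780 = 134.95 W/m².
Daily total = Q̄ × 24.66 h × 3600 s/h = 134.95 × 24.66 × 3600 / 10⁶ = 11.98 MJ/m².

12.0 MJ/m²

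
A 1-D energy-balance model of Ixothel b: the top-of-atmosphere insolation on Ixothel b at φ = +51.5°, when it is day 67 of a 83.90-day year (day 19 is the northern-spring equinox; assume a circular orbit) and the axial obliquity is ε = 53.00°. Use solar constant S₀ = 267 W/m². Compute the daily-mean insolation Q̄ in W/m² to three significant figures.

Q̄ ≈ 18.6 W/m²

Solar longitude: λ_s = 360° × (67 − 19)/83.90 = 205.959°.
sin δ = sin 53.00° × sin 205.959° = -0.34959, so δ = -20.462°.
cos H₀ = −tan(+51.5°) tan(-20.462°) = 0.4691, H₀ = 1.0825 rad.
Bracket: H₀ sin φ sin δ + cos φ cos δ sin H₀ = 1.0825×0.78261×-0.34959 + 0.62251×0.93690×0.88315 = -0.296164 + 0.515079 = 0.218915.
Q̄ = (S₀/π) × [bracket] = (267/π) × 0.218915 = 18.61 W/m².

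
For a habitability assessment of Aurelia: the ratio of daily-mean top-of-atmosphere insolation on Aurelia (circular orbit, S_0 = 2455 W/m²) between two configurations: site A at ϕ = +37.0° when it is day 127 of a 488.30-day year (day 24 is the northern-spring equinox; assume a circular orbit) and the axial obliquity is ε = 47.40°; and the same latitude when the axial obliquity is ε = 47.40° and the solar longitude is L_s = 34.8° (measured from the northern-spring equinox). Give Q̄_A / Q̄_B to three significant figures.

— Configuration A (ϕ=+37.0°):
Solar longitude: L_s = 360° × (127 − 24)/488.30 = 75.937°.
sin δ = sin 47.40° × sin 75.937° = 0.71404, so δ = +45.564°.
cos h₀ = −tan(+37.0°) tan(+45.564°) = -0.7685, h₀ = 2.4474 rad.
Bracket: h₀ sin ϕ sin δ + cos ϕ cos δ sin h₀ = 2.4474×0.60182×0.71404 + 0.79864×0.70011×0.63980 = 1.051705 + 0.357735 = 1.409440.
Q̄ = (S_0/π) × [bracket] = (2455/π) × 1.409440 = 1101.4 W/m².
— Configuration B (ϕ=+37.0°):
Solar declination: sin δ = sin ε · sin L_s = sin 47.40° × sin 34.8° = 0.42010, so δ = +24.841°.
cos h₀ = −tan(+37.0°) tan(+24.841°) = -0.3488, h₀ = 1.9271 rad.
Bracket: h₀ sin ϕ sin δ + cos ϕ cos δ sin h₀ = 1.9271×0.60182×0.42010 + 0.79864×0.90748×0.93718 = 0.487218 + 0.679221 = 1.166439.
Q̄ = (S_0/π) × [bracket] = (2455/π) × 1.166439 = 911.51 W/m².
Ratio Q̄_A / Q̄_B = 1101.4 / 911.51 = 1.208.

Q̄_A / Q̄_B ≈ 1.21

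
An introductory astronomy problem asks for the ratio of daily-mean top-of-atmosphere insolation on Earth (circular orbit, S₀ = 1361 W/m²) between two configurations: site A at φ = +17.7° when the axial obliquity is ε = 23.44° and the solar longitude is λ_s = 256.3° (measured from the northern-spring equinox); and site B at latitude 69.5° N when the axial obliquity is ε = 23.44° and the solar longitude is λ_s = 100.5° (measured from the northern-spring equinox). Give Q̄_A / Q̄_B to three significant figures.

Q̄_A / Q̄_B ≈ 0.610

— Configuration A (φ=+17.7°):
Solar declination: sin δ = sin ε · sin λ_s = sin 23.44° × sin 256.3° = -0.38647, so δ = -22.735°.
cos H₀ = −tan(+17.7°) tan(-22.735°) = 0.1337, H₀ = 1.4367 rad.
Bracket: H₀ sin φ sin δ + cos φ cos δ sin H₀ = 1.4367×0.30403×-0.38647 + 0.95266×0.92230×0.99102 = -0.168810 + 0.870748 = 0.701938.
Q̄ = (S₀/π) × [bracket] = (1361/π) × 0.701938 = 304.09 W/m².
— Configuration B (φ=+69.5°):
Solar declination: sin δ = sin ε · sin λ_s = sin 23.44° × sin 100.5° = 0.39113, so δ = +23.025°.
cos H₀ = −tan(+69.5°) tan(+23.025°) = -1.1367 ≤ −1 ⇒ polar day, H₀ = π.
Bracket: H₀ sin φ sin δ + cos φ cos δ sin H₀ = 3.1416×0.93667×0.39113 + 0.35021×0.92034×0.00000 = 1.150956 + 0.000000 = 1.150956.
Q̄ = (S₀/π) × [bracket] = (1361/π) × 1.150956 = 498.62 W/m².
Ratio Q̄_A / Q̄_B = 304.09 / 498.62 = 0.6099.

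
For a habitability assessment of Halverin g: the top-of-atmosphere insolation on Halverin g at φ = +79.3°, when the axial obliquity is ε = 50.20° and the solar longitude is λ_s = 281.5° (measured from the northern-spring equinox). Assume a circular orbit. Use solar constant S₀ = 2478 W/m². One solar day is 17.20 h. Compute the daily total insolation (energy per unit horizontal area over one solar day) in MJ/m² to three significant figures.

Solar declination: sin δ = sin ε · sin λ_s = sin 50.20° × sin 281.5° = -0.75286, so δ = -48.839°.
cos H₀ = −tan(+79.3°) tan(-48.839°) = 6.0537 ≥ 1 ⇒ polar night, H₀ = 0 and Q̄ = 0.
Daily total = Q̄ × 17.20 h × 3600 s/h = 0.00 MJ/m².

0.00 MJ/m²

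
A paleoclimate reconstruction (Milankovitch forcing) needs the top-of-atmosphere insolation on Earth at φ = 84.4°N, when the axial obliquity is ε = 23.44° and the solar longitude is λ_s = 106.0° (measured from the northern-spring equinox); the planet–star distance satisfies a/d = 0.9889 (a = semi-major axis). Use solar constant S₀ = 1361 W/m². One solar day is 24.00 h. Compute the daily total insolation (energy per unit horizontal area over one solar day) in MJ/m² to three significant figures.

43.8 MJ/m²

Solar declination: sin δ = sin ε · sin λ_s = sin 23.44° × sin 106.0° = 0.38238, so δ = +22.481°.
cos H₀ = −tan(+84.4°) tan(+22.481°) = -4.2205 ≤ −1 ⇒ polar day, H₀ = π.
Bracket: H₀ sin φ sin δ + cos φ cos δ sin H₀ = 3.1416×0.99523×0.38238 + 0.09758×0.92401×0.00000 = 1.195555 + 0.000000 = 1.195555.
Inverse-square distance factor (a/d)² = 0.9889² = 0.977923.
Q̄ = (S₀/π) × 0.977923 × [bracket] = (1361/π) × 0.977923 × 1.195555 = 506.50 W/m².
Daily total = Q̄ × 24.00 h × 3600 s/h = 506.50 × 24.00 × 3600 / 10⁶ = 43.76 MJ/m².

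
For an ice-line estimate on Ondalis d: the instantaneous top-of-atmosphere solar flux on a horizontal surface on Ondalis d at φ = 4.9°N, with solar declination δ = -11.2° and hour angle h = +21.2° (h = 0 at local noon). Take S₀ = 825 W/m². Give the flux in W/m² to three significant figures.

cos θ_z = sin φ sin δ + cos φ cos δ cos h = -0.016591 + 0.911225 = 0.894634.
Flux = S₀ · cos θ_z = 825 × 0.894634 = 738.1 W/m².

738 W/m²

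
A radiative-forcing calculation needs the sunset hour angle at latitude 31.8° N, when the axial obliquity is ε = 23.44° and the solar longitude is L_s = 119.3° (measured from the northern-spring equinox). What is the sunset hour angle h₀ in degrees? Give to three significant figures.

h₀ = 103°

Solar declination: sin δ = sin ε · sin L_s = sin 23.44° × sin 119.3° = 0.34690, so δ = +20.298°.
cos h₀ = −tan ϕ · tan δ = −tan(+31.8°) × tan(+20.298°) = -0.2293, so h₀ = 1.8022 rad = 103.26°.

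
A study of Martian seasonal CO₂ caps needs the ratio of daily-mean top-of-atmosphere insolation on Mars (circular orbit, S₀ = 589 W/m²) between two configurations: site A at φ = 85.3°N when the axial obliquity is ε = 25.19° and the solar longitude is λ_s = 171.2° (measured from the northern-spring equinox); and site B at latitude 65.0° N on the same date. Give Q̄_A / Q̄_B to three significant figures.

Q̄_A / Q̄_B ≈ 0.407

— Configuration A (φ=+85.3°):
Solar declination: sin δ = sin ε · sin λ_s = sin 25.19° × sin 171.2° = 0.06511, so δ = +3.733°.
cos H₀ = −tan(+85.3°) tan(+3.733°) = -0.7937, H₀ = 2.4876 rad.
Bracket: H₀ sin φ sin δ + cos φ cos δ sin H₀ = 2.4876×0.99664×0.06511 + 0.08194×0.99788×0.60833 = 0.161423 + 0.049741 = 0.211164.
Q̄ = (S₀/π) × [bracket] = (589/π) × 0.211164 = 39.590 W/m².
— Configuration B (φ=+65.0°):
cos H₀ = −tan(+65.0°) tan(+3.733°) = -0.1399, H₀ = 1.7112 rad.
Bracket: H₀ sin φ sin δ + cos φ cos δ sin H₀ = 1.7112×0.90631×0.06511 + 0.42262×0.99788×0.99016 = 0.100978 + 0.417574 = 0.518552.
Q̄ = (S₀/π) × [bracket] = (589/π) × 0.518552 = 97.220 W/m².
Ratio Q̄_A / Q̄_B = 39.590 / 97.220 = 0.4072.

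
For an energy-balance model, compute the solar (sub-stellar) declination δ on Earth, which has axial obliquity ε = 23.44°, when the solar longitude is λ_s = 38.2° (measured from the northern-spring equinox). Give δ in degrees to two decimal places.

sin δ = sin ε · sin λ_s = sin 23.44° × sin 38.2° = 0.245996.
δ = arcsin(0.245996) = +14.24°.

δ = +14.24°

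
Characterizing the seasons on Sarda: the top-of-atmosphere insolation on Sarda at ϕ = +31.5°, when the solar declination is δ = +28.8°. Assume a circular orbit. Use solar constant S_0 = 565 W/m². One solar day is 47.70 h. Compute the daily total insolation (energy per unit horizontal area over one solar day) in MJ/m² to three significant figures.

cos h₀ = −tan(+31.5°) tan(+28.800°) = -0.3369, h₀ = 1.9144 rad.
Bracket: h₀ sin ϕ sin δ + cos ϕ cos δ sin h₀ = 1.9144×0.52250×0.48175 + 0.85264×0.87631×0.94154 = 0.481882 + 0.703497 = 1.185379.
Q̄ = (S_0/π) × [bracket] = (565/π) × 1.185379 = 213.18 W/m².
Daily total = Q̄ × 47.70 h × 3600 s/h = 213.18 × 47.70 × 3600 / 10⁶ = 36.61 MJ/m².

36.6 MJ/m²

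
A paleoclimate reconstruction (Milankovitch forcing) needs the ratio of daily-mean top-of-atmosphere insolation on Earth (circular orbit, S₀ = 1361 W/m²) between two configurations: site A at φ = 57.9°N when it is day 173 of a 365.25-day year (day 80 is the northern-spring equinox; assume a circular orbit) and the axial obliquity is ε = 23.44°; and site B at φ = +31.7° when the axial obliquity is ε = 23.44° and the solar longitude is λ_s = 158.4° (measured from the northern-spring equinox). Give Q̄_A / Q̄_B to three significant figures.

— Configuration A (φ=+57.9°):
Solar longitude: λ_s = 360° × (173 − 80)/365.25 = 91.663°.
sin δ = sin 23.44° × sin 91.663° = 0.39762, so δ = +23.430°.
cos H₀ = −tan(+57.9°) tan(+23.430°) = -0.6908, H₀ = 2.3334 rad.
Bracket: H₀ sin φ sin δ + cos φ cos δ sin H₀ = 2.3334×0.84712×0.39762 + 0.53140×0.91755×0.72303 = 0.785963 + 0.352539 = 1.138502.
Q̄ = (S₀/π) × [bracket] = (1361/π) × 1.138502 = 493.22 W/m².
— Configuration B (φ=+31.7°):
Solar declination: sin δ = sin ε · sin λ_s = sin 23.44° × sin 158.4° = 0.14644, so δ = +8.420°.
cos H₀ = −tan(+31.7°) tan(+8.420°) = -0.0914, H₀ = 1.6624 rad.
Bracket: H₀ sin φ sin δ + cos φ cos δ sin H₀ = 1.6624×0.52547×0.14644 + 0.85081×0.98922×0.99581 = 0.127921 + 0.838112 = 0.966033.
Q̄ = (S₀/π) × [bracket] = (1361/π) × 0.966033 = 418.50 W/m².
Ratio Q̄_A / Q̄_B = 493.22 / 418.50 = 1.179.

Q̄_A / Q̄_B ≈ 1.18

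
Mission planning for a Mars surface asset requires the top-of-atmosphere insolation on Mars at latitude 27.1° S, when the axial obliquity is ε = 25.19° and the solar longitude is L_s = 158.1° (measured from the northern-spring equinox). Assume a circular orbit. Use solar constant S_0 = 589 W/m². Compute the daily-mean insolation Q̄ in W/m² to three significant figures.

Solar declination: sin δ = sin ε · sin L_s = sin 25.19° × sin 158.1° = 0.15875, so δ = +9.134°.
cos h₀ = −tan(-27.1°) tan(+9.134°) = 0.0823, h₀ = 1.4884 rad.
Bracket: h₀ sin ϕ sin δ + cos ϕ cos δ sin h₀ = 1.4884×-0.45554×0.15875 + 0.89021×0.98732×0.99661 = -0.107637 + 0.875943 = 0.768306.
Q̄ = (S_0/π) × [bracket] = (589/π) × 0.768306 = 144.0 W/m².

Q̄ ≈ 144 W/m²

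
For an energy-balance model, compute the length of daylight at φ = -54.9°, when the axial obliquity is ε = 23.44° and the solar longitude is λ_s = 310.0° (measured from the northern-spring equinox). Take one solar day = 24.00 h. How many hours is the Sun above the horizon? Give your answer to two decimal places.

15.61 h

Solar declination: sin δ = sin ε · sin λ_s = sin 23.44° × sin 310.0° = -0.30472, so δ = -17.742°.
cos H₀ = −tan φ · tan δ = −tan(-54.9°) × tan(-17.742°) = -0.4552, so H₀ = 2.0434 rad = 117.08°.
Daylight = 2H₀/(2π) × 24.00 h = (2.0434/π) × 24.00 = 15.61 h.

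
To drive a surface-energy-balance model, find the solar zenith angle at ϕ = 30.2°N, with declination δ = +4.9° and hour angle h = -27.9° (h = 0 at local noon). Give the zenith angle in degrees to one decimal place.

cos θ_z = sin ϕ sin δ + cos ϕ cos δ cos h = 0.042966 + 0.761025 = 0.803991.
θ_z = arccos(0.803991) = 36.5°.

θ_z = 36.5°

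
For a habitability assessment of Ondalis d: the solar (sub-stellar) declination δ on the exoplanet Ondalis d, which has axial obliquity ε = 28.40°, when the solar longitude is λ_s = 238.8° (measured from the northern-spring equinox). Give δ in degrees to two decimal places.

δ = -24.01°

sin δ = sin ε · sin λ_s = sin 28.40° × sin 238.8° = -0.406832.
δ = arcsin(-0.406832) = -24.01°.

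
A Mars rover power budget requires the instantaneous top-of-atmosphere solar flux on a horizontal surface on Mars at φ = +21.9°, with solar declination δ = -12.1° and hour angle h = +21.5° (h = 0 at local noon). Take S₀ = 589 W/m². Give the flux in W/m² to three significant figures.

cos θ_z = sin φ sin δ + cos φ cos δ cos h = -0.078185 + 0.844096 = 0.765911.
Flux = S₀ · cos θ_z = 589 × 0.765911 = 451.1 W/m².

451 W/m²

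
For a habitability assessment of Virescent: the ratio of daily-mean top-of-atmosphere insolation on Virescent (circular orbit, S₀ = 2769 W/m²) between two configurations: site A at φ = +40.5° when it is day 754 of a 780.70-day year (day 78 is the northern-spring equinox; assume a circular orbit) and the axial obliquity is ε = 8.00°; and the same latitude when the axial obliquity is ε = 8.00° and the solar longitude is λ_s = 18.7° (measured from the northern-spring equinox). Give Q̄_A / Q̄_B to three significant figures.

Q̄_A / Q̄_B ≈ 0.811

— Configuration A (φ=+40.5°):
Solar longitude: λ_s = 360° × (754 − 78)/780.70 = 311.720°.
sin δ = sin 8.00° × sin 311.720° = -0.10388, so δ = -5.963°.
cos H₀ = −tan(+40.5°) tan(-5.963°) = 0.0892, H₀ = 1.4815 rad.
Bracket: H₀ sin φ sin δ + cos φ cos δ sin H₀ = 1.4815×0.64945×-0.10388 + 0.76041×0.99459×0.99601 = -0.099949 + 0.753279 = 0.653330.
Q̄ = (S₀/π) × [bracket] = (2769/π) × 0.653330 = 575.85 W/m².
— Configuration B (φ=+40.5°):
Solar declination: sin δ = sin ε · sin λ_s = sin 8.00° × sin 18.7° = 0.04462, so δ = +2.557°.
cos H₀ = −tan(+40.5°) tan(+2.557°) = -0.0381, H₀ = 1.6090 rad.
Bracket: H₀ sin φ sin δ + cos φ cos δ sin H₀ = 1.6090×0.64945×0.04462 + 0.76041×0.99900×0.99927 = 0.046626 + 0.759095 = 0.805721.
Q̄ = (S₀/π) × [bracket] = (2769/π) × 0.805721 = 710.16 W/m².
Ratio Q̄_A / Q̄_B = 575.85 / 710.16 = 0.8109.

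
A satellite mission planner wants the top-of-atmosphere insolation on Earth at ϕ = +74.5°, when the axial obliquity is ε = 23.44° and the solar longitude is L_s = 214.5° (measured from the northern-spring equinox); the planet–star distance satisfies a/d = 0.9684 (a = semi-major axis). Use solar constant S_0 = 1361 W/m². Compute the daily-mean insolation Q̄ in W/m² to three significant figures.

Q̄ ≈ 6.81 W/m²

Solar declination: sin δ = sin ε · sin L_s = sin 23.44° × sin 214.5° = -0.22531, so δ = -13.021°.
cos h₀ = −tan(+74.5°) tan(-13.021°) = 0.8339, h₀ = 0.5847 rad.
Bracket: h₀ sin ϕ sin δ + cos ϕ cos δ sin h₀ = 0.5847×0.96363×-0.22531 + 0.26724×0.97429×0.55194 = -0.126947 + 0.143708 = 0.016761.
Inverse-square distance factor (a/d)² = 0.9684² = 0.937799.
Q̄ = (S_0/π) × 0.937799 × [bracket] = (1361/π) × 0.937799 × 0.016761 = 6.810 W/m².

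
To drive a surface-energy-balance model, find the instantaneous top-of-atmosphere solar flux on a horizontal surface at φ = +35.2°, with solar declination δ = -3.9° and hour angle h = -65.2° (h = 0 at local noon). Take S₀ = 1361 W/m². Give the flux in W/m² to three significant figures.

cos θ_z = sin φ sin δ + cos φ cos δ cos h = -0.039206 + 0.341959 = 0.302753.
Flux = S₀ · cos θ_z = 1361 × 0.302753 = 412.0 W/m².

412 W/m²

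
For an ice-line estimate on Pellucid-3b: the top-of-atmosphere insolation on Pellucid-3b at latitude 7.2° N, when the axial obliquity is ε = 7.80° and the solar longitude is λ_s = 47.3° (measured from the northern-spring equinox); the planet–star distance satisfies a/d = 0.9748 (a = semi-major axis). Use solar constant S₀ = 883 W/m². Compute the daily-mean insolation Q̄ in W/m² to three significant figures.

Q̄ ≈ 269 W/m²

Solar declination: sin δ = sin ε · sin λ_s = sin 7.80° × sin 47.3° = 0.09974, so δ = +5.724°.
cos H₀ = −tan(+7.2°) tan(+5.724°) = -0.0127, H₀ = 1.5835 rad.
Bracket: H₀ sin φ sin δ + cos φ cos δ sin H₀ = 1.5835×0.12533×0.09974 + 0.99211×0.99501×0.99992 = 0.019794 + 0.987080 = 1.006874.
Inverse-square distance factor (a/d)² = 0.9748² = 0.950235.
Q̄ = (S₀/π) × 0.950235 × [bracket] = (883/π) × 0.950235 × 1.006874 = 268.9 W/m².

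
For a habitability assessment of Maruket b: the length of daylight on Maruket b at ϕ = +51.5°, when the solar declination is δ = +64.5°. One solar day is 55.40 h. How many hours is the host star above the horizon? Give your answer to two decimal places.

Sunrise equation: cos h₀ = −tan ϕ · tan δ = -2.6357 ≤ −1, so the host star never sets (polar day) and h₀ = π.
Daylight = 2h₀/(2π) × 55.40 h = (3.1416/π) × 55.40 = 55.40 h.

55.40 h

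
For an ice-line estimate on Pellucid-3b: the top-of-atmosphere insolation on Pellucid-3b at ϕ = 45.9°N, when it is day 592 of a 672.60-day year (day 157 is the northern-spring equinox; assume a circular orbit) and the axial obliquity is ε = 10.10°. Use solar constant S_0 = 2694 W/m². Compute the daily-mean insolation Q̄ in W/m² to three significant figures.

Q̄ ≈ 462 W/m²

Solar longitude: L_s = 360° × (592 − 157)/672.60 = 232.828°.
sin δ = sin 10.10° × sin 232.828° = -0.13974, so δ = -8.033°.
cos h₀ = −tan(+45.9°) tan(-8.033°) = 0.1456, h₀ = 1.4247 rad.
Bracket: h₀ sin ϕ sin δ + cos ϕ cos δ sin h₀ = 1.4247×0.71813×-0.13974 + 0.69591×0.99019×0.98934 = -0.142971 + 0.681737 = 0.538766.
Q̄ = (S_0/π) × [bracket] = (2694/π) × 0.538766 = 462.0 W/m².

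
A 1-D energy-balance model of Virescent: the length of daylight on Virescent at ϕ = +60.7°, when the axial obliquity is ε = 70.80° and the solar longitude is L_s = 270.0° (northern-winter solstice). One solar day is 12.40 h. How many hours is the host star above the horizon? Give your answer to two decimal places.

0.00 h

Solar declination: sin δ = sin ε · sin L_s = sin 70.80° × sin 270.0° = -0.94438, so δ = -70.800°.
cos h₀ = −tan ϕ · tan δ = 5.1171 ≥ 1, so the host star never rises (polar night) and h₀ = 0.
Daylight = 2h₀/(2π) × 12.40 h = (0.0000/π) × 12.40 = 0.00 h.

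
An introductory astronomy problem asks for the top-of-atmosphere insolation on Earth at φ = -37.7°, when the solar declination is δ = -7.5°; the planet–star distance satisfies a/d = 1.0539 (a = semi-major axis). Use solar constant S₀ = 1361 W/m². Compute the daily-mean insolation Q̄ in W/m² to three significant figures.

Q̄ ≈ 440 W/m²

cos H₀ = −tan(-37.7°) tan(-7.500°) = -0.1018, H₀ = 1.6727 rad.
Bracket: H₀ sin φ sin δ + cos φ cos δ sin H₀ = 1.6727×-0.61153×-0.13053 + 0.79122×0.99144×0.99481 = 0.133520 + 0.780376 = 0.913896.
Inverse-square distance factor (a/d)² = 1.0539² = 1.110705.
Q̄ = (S₀/π) × 1.110705 × [bracket] = (1361/π) × 1.110705 × 0.913896 = 439.7 W/m².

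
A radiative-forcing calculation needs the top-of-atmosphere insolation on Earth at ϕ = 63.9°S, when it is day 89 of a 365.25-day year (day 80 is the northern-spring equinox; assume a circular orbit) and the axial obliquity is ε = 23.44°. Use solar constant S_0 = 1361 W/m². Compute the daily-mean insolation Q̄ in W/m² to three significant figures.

Q̄ ≈ 154 W/m²

Solar longitude: L_s = 360° × (89 − 80)/365.25 = 8.871°.
sin δ = sin 23.44° × sin 8.871° = 0.06134, so δ = +3.517°.
cos h₀ = −tan(-63.9°) tan(+3.517°) = 0.1254, h₀ = 1.4450 rad.
Bracket: h₀ sin ϕ sin δ + cos ϕ cos δ sin h₀ = 1.4450×-0.89803×0.06134 + 0.43994×0.99812×0.99210 = -0.079598 + 0.435644 = 0.356046.
Q̄ = (S_0/π) × [bracket] = (1361/π) × 0.356046 = 154.2 W/m².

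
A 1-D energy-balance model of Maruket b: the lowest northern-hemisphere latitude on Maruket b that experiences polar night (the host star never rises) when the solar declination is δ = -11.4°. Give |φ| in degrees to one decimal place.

|φ| = 78.6°

Polar night requires cos H₀ = −tan φ tan δ ≥ 1, i.e. tan φ tan δ ≤ −1.
The boundary is |tan φ| · |tan δ| = 1, so |φ| = 90° − |δ| = 90° − 11.4° = 78.6° in the northern hemisphere.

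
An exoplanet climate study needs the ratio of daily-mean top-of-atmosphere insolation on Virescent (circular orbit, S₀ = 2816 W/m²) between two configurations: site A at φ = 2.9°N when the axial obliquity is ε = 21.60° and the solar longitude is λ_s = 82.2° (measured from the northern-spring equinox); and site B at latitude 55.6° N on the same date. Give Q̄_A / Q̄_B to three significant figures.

Q̄_A / Q̄_B ≈ 0.882

— Configuration A (φ=+2.9°):
Solar declination: sin δ = sin ε · sin λ_s = sin 21.60° × sin 82.2° = 0.36472, so δ = +21.390°.
cos H₀ = −tan(+2.9°) tan(+21.390°) = -0.0198, H₀ = 1.5906 rad.
Bracket: H₀ sin φ sin δ + cos φ cos δ sin H₀ = 1.5906×0.05059×0.36472 + 0.99872×0.93112×0.99980 = 0.029348 + 0.929742 = 0.959090.
Q̄ = (S₀/π) × [bracket] = (2816/π) × 0.959090 = 859.69 W/m².
— Configuration B (φ=+55.6°):
cos H₀ = −tan(+55.6°) tan(+21.390°) = -0.5721, H₀ = 2.1798 rad.
Bracket: H₀ sin φ sin δ + cos φ cos δ sin H₀ = 2.1798×0.82511×0.36472 + 0.56497×0.93112×0.82021 = 0.655976 + 0.431475 = 1.087451.
Q̄ = (S₀/π) × [bracket] = (2816/π) × 1.087451 = 974.75 W/m².
Ratio Q̄_A / Q̄_B = 859.69 / 974.75 = 0.8820.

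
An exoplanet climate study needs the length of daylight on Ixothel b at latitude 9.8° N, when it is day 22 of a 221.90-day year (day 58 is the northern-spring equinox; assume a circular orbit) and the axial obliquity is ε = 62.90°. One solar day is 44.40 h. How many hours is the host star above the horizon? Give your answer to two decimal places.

Solar longitude: λ_s = 360° × (22 − 58)/221.90 = -58.405°, i.e. -58.405° + 360° = 301.595°.
sin δ = sin 62.90° × sin 301.595° = -0.75826, so δ = -49.311°.
cos H₀ = −tan φ · tan δ = −tan(+9.8°) × tan(-49.311°) = 0.2009, so H₀ = 1.3685 rad = 78.41°.
Daylight = 2H₀/(2π) × 44.40 h = (1.3685/π) × 44.40 = 19.34 h.

19.34 h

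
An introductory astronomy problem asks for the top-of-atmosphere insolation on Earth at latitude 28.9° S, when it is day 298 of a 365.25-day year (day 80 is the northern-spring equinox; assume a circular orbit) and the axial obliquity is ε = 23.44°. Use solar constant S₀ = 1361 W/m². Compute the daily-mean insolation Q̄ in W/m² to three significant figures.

Solar longitude: λ_s = 360° × (298 − 80)/365.25 = 214.867°.
sin δ = sin 23.44° × sin 214.867° = -0.22740, so δ = -13.144°.
cos H₀ = −tan(-28.9°) tan(-13.144°) = -0.1289, H₀ = 1.7001 rad.
Bracket: H₀ sin φ sin δ + cos φ cos δ sin H₀ = 1.7001×-0.48328×-0.22740 + 0.87546×0.97380×0.99166 = 0.186837 + 0.845413 = 1.032250.
Q̄ = (S₀/π) × [bracket] = (1361/π) × 1.032250 = 447.2 W/m².

Q̄ ≈ 447 W/m²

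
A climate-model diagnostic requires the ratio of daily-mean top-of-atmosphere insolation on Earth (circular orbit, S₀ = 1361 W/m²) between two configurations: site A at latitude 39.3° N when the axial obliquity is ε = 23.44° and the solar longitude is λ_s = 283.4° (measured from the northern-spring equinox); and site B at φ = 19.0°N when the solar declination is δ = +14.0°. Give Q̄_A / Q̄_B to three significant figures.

Q̄_A / Q̄_B ≈ 0.355

— Configuration A (φ=+39.3°):
Solar declination: sin δ = sin ε · sin λ_s = sin 23.44° × sin 283.4° = -0.38696, so δ = -22.765°.
cos H₀ = −tan(+39.3°) tan(-22.765°) = 0.3435, H₀ = 1.2202 rad.
Bracket: H₀ sin φ sin δ + cos φ cos δ sin H₀ = 1.2202×0.63338×-0.38696 + 0.77384×0.92210×0.93916 = -0.299062 + 0.670145 = 0.371083.
Q̄ = (S₀/π) × [bracket] = (1361/π) × 0.371083 = 160.76 W/m².
— Configuration B (φ=+19.0°):
cos H₀ = −tan(+19.0°) tan(+14.000°) = -0.0859, H₀ = 1.6568 rad.
Bracket: H₀ sin φ sin δ + cos φ cos δ sin H₀ = 1.6568×0.32557×0.24192 + 0.94552×0.97030×0.99631 = 0.130493 + 0.914053 = 1.044546.
Q̄ = (S₀/π) × [bracket] = (1361/π) × 1.044546 = 452.52 W/m².
Ratio Q̄_A / Q̄_B = 160.76 / 452.52 = 0.3553.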